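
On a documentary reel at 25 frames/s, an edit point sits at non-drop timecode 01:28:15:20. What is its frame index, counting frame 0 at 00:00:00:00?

132395

Total seconds to the label: (1 × 3600 + 28 × 60 + 15) = 5295.
Frame index = 5295 × 25 + 20 = 132395.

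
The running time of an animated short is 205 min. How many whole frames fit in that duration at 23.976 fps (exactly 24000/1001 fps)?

294905 frames

205 min = 12300 s.
Frames = 12300 × 24000/1001 = 295200000/1001 ≈ 294905.0949.
Complete frames: 294905.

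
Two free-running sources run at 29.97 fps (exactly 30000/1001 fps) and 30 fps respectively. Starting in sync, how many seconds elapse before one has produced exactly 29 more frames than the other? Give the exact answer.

29029/30 seconds

The gap grows by |30 − 30000/1001| = 30/1001 frames per second.
Time for a 29-frame gap: 29 ÷ (30/1001) = 29029/30 s.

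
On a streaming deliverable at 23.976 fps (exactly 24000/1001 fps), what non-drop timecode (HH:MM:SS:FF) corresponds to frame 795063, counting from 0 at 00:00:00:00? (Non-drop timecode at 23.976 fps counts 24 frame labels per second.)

795063 ÷ 24 = 33127 full seconds, remainder 15 frames.
33127 s = 9 h 12 min 7 s.
Timecode: 09:12:07:15.

09:12:07:15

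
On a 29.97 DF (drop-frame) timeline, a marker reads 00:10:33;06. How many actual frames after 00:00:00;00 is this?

Complete 10-minute blocks: 1, each 17982 frames → 17982.
Remaining 0 whole minutes in the current block: 0 frames.
Within the current minute: 33 × 30 + 6 = 996. Total = 17982 + 0 + 996 = 18978.

18978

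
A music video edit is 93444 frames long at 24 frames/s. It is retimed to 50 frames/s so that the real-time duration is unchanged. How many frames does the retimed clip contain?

Target frames = source frames × (target rate / source rate) = 93444 × (50)/(24) = 93444 × 25/12 = 194675.

194675 frames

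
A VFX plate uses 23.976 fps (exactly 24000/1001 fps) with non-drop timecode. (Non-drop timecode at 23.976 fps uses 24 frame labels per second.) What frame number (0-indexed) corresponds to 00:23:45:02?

34202

Total seconds to the label: (0 × 3600 + 23 × 60 + 45) = 1425.
Frame index = 1425 × 24 + 2 = 34202.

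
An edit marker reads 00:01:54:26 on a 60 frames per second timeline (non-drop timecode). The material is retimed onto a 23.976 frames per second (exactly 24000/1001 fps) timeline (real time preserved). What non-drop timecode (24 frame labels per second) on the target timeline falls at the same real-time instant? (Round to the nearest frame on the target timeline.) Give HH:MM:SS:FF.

00:01:54:08

Source frame index: (0×3600 + 1×60 + 54) × 60 + 26 = 6866.
Real time: 6866 / (60) = 3433/30 s.
Target frame: (3433/30) × (24000/1001) = 2746400/1001 ≈ 2743.656 → 2744.
At 24 labels/s: frame 2744 → 00:01:54:08.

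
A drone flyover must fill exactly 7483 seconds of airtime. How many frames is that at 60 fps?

448980 frames

Frames = 7483 × 60 = 448980.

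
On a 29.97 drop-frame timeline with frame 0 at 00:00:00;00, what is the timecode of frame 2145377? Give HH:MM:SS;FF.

19:53:04;05

Each 10-minute DF block holds 10 × 60 × 30 − 9 × 2 = 17982 frames. 2145377 ÷ 17982 → 119 full blocks, remainder 5519.
Within the partial block the first minute is 1800 frames and each further minute 1798, so 3 further minute boundaries passed. Total skipped labels = 18 × 119 + 2 × 3 = 2148.
Non-drop label index = 2145377 + 2148 = 2147525; at 30 labels/s that is 19:53:04:05, i.e. DF 19:53:04;05.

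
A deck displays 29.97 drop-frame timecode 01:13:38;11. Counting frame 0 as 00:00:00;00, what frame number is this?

132419

As if non-drop at 30 labels/s: (1 × 3600 + 13 × 60 + 38) × 30 + 11 = 132551.
Minute boundaries passed: 73; those not divisible by 10: 73 − 7 = 66; dropped labels = 2 × 66 = 132.
Actual frame index = 132551 − 132 = 132419.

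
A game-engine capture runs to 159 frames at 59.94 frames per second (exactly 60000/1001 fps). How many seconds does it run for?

Running time = 159 / (60000/1001) = 2.65265 s.

2.65265 seconds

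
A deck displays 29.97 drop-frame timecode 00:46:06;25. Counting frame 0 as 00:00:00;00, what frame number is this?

Complete 10-minute blocks: 4, each 17982 frames → 71928.
Remaining 6 whole minutes in the current block: 1800 + 5 × 1798 = 10790 frames.
Within the current minute: 6 × 30 + 25 − 2 = 203 (labels ;00/;01 skipped at this minute). Total = 71928 + 10790 + 203 = 82921.

82921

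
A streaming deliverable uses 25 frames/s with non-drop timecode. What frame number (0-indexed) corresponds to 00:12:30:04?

Total seconds to the label: (0 × 3600 + 12 × 60 + 30) = 750.
Frame index = 750 × 25 + 4 = 18754.

frame 18754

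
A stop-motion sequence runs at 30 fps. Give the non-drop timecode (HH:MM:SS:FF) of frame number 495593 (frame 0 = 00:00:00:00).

04:35:19:23

495593 ÷ 30 = 16519 full seconds, remainder 23 frames.
16519 s = 4 h 35 min 19 s.
Timecode: 04:35:19:23.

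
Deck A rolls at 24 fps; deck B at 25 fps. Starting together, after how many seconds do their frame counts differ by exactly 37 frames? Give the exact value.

The gap grows by |25 − 24| = 1 frame per second.
Time for a 37-frame gap: 37 ÷ (1) = 37 s.

37 seconds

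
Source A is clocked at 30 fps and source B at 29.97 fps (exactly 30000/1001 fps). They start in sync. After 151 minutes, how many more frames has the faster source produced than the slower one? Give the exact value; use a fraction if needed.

151 min = 9060 s.
A emits 30 × 9060 = 271800 frames; B emits 30000/1001 × 9060 = 271800000/1001.
Difference = 271800/1001 frames (≈ 271.5285); B is behind A.

271800/1001 frames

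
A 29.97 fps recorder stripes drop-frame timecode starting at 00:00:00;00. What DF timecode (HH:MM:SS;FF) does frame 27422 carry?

00:15:15;00

Ten DF minutes hold 17982 frames, so frame 27422 lies in block 1 (frames 17982–35963) with 9440 frames into that block.
The block's first minute is 1800 frames and the rest 1798 each; 9440 frames reaches minute 5, so 1 × 18 + 5 × 2 = 28 labels have been skipped so far.
Adding those back, label number 27422 + 28 = 27450 at 30 labels/s is 915 s + 0 f = 0 h 15 min 15 s frame 0, i.e. 00:15:15;00.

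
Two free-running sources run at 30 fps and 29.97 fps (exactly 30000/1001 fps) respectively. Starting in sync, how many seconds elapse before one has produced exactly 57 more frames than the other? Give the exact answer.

The gap grows by |30000/1001 − 30| = 30/1001 frames per second.
Time for a 57-frame gap: 57 ÷ (30/1001) = 1901.9 s.

1901.9 seconds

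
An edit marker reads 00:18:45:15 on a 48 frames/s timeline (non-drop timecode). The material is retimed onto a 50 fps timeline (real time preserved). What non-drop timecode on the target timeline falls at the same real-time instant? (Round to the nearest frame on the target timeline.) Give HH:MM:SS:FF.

00:18:45:16

Source frame index: (0×3600 + 18×60 + 45) × 48 + 15 = 54015.
Real time: 54015 / (48) = 18005/16 s.
Target frame: (18005/16) × (50) = 450125/8 ≈ 56265.625 → 56266.
At 50 labels/s: frame 56266 → 00:18:45:16.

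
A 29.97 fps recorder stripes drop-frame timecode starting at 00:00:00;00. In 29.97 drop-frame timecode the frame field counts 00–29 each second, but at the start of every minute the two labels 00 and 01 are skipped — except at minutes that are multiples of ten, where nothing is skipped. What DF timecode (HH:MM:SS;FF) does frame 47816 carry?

Ten DF minutes hold 17982 frames, so frame 47816 lies in block 2 (frames 35964–53945) with 11852 frames into that block.
The block's first minute is 1800 frames and the rest 1798 each; 11852 frames reaches minute 6, so 2 × 18 + 6 × 2 = 48 labels have been skipped so far.
Adding those back, label number 47816 + 48 = 47864 at 30 labels/s is 1595 s + 14 f = 0 h 26 min 35 s frame 14, i.e. 00:26:35;14.

00:26:35;14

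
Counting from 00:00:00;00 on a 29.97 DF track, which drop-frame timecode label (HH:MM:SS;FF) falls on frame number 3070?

00:01:42;12

Each 10-minute DF block holds 10 × 60 × 30 − 9 × 2 = 17982 frames. 3070 ÷ 17982 → 0 full blocks, remainder 3070.
Within the partial block the first minute is 1800 frames and each further minute 1798, so 1 further minute boundary passed. Total skipped labels = 18 × 0 + 2 × 1 = 2.
Non-drop label index = 3070 + 2 = 3072; at 30 labels/s that is 00:01:42:12, i.e. DF 00:01:42;12.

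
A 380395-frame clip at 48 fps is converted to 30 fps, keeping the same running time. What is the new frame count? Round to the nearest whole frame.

237747 frames

Frames at target rate = 380395 × (30) / (48) = 1901975/8 ≈ 237746.875.
Nearest whole frame: 237747.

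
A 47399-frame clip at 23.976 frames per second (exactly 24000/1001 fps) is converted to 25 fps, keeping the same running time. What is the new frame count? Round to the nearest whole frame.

Frames at target rate = 47399 × (25) / (24000/1001) = 47446399/960 ≈ 49423.332.
Nearest whole frame: 49423.

49423 frames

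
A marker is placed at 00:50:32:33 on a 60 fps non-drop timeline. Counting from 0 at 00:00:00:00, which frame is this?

181953

Total seconds to the label: (0 × 3600 + 50 × 60 + 32) = 3032.
Frame index = 3032 × 60 + 33 = 181953.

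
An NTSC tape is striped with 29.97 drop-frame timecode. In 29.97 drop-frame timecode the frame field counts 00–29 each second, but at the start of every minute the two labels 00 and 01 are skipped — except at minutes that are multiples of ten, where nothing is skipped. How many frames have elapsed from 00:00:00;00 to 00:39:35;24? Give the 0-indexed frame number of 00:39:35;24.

71202

Complete 10-minute blocks: 3, each 17982 frames → 53946.
Remaining 9 whole minutes in the current block: 1800 + 8 × 1798 = 16184 frames.
Within the current minute: 35 × 30 + 24 − 2 = 1072 (labels ;00/;01 skipped at this minute). Total = 53946 + 16184 + 1072 = 71202.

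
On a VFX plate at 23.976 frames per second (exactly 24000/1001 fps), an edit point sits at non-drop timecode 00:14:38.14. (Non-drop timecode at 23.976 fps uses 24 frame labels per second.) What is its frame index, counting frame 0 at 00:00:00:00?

21086

Total seconds to the label: (0 × 3600 + 14 × 60 + 38) = 878.
Frame index = 878 × 24 + 14 = 21086.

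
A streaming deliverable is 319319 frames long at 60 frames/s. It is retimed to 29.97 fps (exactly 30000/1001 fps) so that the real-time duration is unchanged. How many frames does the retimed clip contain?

159500 frames

Target frames = source frames × (target rate / source rate) = 319319 × (30000/1001)/(60) = 319319 × 500/1001 = 159500.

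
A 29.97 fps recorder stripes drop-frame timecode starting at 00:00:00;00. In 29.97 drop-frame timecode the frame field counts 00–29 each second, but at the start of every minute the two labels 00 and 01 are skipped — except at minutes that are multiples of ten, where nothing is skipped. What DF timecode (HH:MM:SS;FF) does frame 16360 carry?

Ten DF minutes hold 17982 frames, so frame 16360 lies in block 0 (frames 0–17981) with 16360 frames into that block.
The block's first minute is 1800 frames and the rest 1798 each; 16360 frames reaches minute 9, so 0 × 18 + 9 × 2 = 18 labels have been skipped so far.
Adding those back, label number 16360 + 18 = 16378 at 30 labels/s is 545 s + 28 f = 0 h 9 min 5 s frame 28, i.e. 00:09:05;28.

00:09:05;28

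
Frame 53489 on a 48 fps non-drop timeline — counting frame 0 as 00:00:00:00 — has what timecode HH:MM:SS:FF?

53489 ÷ 48 = 1114 full seconds, remainder 17 frames.
1114 s = 0 h 18 min 34 s.
Timecode: 00:18:34:17.

00:18:34:17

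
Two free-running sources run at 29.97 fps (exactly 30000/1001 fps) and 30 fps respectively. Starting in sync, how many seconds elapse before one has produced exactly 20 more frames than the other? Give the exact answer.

The gap grows by |30 − 30000/1001| = 30/1001 frames per second.
Time for a 20-frame gap: 20 ÷ (30/1001) = 2002/3 s.

2002/3 seconds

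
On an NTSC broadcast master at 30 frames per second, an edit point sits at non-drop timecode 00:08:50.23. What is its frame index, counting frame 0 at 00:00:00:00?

Total seconds to the label: (0 × 3600 + 8 × 60 + 50) = 530.
Frame index = 530 × 30 + 23 = 15923.

15923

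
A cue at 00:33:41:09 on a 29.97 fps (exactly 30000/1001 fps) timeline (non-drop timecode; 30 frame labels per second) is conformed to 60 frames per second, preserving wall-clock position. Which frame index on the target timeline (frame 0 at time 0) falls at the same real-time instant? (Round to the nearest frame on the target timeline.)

Source frame index: (0×3600 + 33×60 + 41) × 30 + 9 = 60639.
Real time: 60639 / (30000/1001) = 20233213/10000 s.
Target frame: (20233213/10000) × (60) = 60699639/500 ≈ 121399.278 → 121399.

frame 121399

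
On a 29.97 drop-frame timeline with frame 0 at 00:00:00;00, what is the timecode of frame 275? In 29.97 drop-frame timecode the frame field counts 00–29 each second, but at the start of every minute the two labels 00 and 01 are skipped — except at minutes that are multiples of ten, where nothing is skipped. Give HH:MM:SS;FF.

Ten DF minutes hold 17982 frames, so frame 275 lies in block 0 (frames 0–17981) with 275 frames into that block.
The block's first minute is 1800 frames and the rest 1798 each; 275 frames reaches minute 0, so 0 × 18 + 0 × 2 = 0 labels have been skipped so far.
Adding those back, label number 275 + 0 = 275 at 30 labels/s is 9 s + 5 f = 0 h 0 min 9 s frame 5, i.e. 00:00:09;05.

00:00:09;05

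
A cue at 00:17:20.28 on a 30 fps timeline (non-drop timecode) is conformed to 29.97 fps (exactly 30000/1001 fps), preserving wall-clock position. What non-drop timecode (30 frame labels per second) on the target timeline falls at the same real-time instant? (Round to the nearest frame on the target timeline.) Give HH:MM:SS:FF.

Source frame index: (0×3600 + 17×60 + 20) × 30 + 28 = 31228.
Real time: 31228 / (30) = 15614/15 s.
Target frame: (15614/15) × (30000/1001) = 31228000/1001 ≈ 31196.803 → 31197.
At 30 labels/s: frame 31197 → 00:17:19:27.

00:17:19:27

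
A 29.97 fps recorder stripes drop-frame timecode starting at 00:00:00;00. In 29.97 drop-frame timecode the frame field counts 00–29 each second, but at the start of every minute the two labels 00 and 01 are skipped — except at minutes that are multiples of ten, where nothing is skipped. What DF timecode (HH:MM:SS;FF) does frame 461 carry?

00:00:15;11

Ten DF minutes hold 17982 frames, so frame 461 lies in block 0 (frames 0–17981) with 461 frames into that block.
The block's first minute is 1800 frames and the rest 1798 each; 461 frames reaches minute 0, so 0 × 18 + 0 × 2 = 0 labels have been skipped so far.
Adding those back, label number 461 + 0 = 461 at 30 labels/s is 15 s + 11 f = 0 h 0 min 15 s frame 11, i.e. 00:00:15;11.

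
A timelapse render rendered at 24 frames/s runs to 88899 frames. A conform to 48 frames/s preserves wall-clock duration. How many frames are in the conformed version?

177798 frames

Frames at target rate = 88899 × (48) / (24) = 177798.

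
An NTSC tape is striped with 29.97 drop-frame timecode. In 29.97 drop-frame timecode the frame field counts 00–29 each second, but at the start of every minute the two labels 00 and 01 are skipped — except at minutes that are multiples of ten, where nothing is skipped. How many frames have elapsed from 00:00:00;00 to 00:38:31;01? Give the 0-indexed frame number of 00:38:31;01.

69261

As if non-drop at 30 labels/s: (0 × 3600 + 38 × 60 + 31) × 30 + 1 = 69331.
Minute boundaries passed: 38; those not divisible by 10: 38 − 3 = 35; dropped labels = 2 × 35 = 70.
Actual frame index = 69331 − 70 = 69261.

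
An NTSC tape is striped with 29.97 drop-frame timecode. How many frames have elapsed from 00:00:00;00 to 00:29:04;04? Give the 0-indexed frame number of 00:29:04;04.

As if non-drop at 30 labels/s: (0 × 3600 + 29 × 60 + 4) × 30 + 4 = 52324.
Minute boundaries passed: 29; those not divisible by 10: 29 − 2 = 27; dropped labels = 2 × 27 = 54.
Actual frame index = 52324 − 54 = 52270.

52270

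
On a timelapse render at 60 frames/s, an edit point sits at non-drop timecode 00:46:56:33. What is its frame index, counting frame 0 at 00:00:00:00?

Total seconds to the label: (0 × 3600 + 46 × 60 + 56) = 2816.
Frame index = 2816 × 60 + 33 = 168993.

168993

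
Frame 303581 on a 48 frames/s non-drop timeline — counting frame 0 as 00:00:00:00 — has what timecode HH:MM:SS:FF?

303581 ÷ 48 = 6324 full seconds, remainder 29 frames.
6324 s = 1 h 45 min 24 s.
Timecode: 01:45:24:29.

01:45:24:29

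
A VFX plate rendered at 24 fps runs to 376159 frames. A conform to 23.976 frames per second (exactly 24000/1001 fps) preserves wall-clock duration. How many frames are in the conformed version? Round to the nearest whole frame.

375783 frames

Frames at target rate = 376159 × (24000/1001) / (24) = 53737000/143 ≈ 375783.217.
Nearest whole frame: 375783.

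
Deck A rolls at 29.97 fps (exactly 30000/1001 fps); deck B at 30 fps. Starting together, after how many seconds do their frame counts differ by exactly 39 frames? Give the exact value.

The gap grows by |30 − 30000/1001| = 30/1001 frames per second.
Time for a 39-frame gap: 39 ÷ (30/1001) = 1301.3 s.

1301.3 seconds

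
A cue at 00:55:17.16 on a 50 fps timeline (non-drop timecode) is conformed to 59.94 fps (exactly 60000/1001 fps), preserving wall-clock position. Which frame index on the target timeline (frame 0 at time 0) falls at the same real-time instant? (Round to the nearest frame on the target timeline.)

Source frame index: (0×3600 + 55×60 + 17) × 50 + 16 = 165866.
Real time: 165866 / (50) = 82933/25 s.
Target frame: (82933/25) × (60000/1001) = 199039200/1001 ≈ 198840.360 → 198840.

frame 198840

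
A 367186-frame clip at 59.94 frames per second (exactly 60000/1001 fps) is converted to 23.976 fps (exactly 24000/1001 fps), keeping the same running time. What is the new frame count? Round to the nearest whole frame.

Frames at target rate = 367186 × (24000/1001) / (60000/1001) = 734372/5 ≈ 146874.400.
Nearest whole frame: 146874.

146874 frames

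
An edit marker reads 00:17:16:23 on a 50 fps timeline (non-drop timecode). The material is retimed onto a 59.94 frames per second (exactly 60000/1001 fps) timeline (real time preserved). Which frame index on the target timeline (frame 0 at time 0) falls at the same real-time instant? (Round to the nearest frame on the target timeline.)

Source frame index: (0×3600 + 17×60 + 16) × 50 + 23 = 51823.
Real time: 51823 / (50) = 51823/50 s.
Target frame: (51823/50) × (60000/1001) = 62187600/1001 ≈ 62125.475 → 62125.

frame 62125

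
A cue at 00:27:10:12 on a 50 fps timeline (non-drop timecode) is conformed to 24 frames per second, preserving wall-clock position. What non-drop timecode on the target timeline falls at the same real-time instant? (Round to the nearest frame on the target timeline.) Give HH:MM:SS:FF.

Source frame index: (0×3600 + 27×60 + 10) × 50 + 12 = 81512.
Real time: 81512 / (50) = 40756/25 s.
Target frame: (40756/25) × (24) = 978144/25 ≈ 39125.760 → 39126.
At 24 labels/s: frame 39126 → 00:27:10:06.

00:27:10:06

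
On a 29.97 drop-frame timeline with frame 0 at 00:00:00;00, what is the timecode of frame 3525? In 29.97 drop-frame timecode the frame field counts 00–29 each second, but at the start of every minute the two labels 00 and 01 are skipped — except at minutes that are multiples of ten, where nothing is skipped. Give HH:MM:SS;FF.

Ten DF minutes hold 17982 frames, so frame 3525 lies in block 0 (frames 0–17981) with 3525 frames into that block.
The block's first minute is 1800 frames and the rest 1798 each; 3525 frames reaches minute 1, so 0 × 18 + 1 × 2 = 2 labels have been skipped so far.
Adding those back, label number 3525 + 2 = 3527 at 30 labels/s is 117 s + 17 f = 0 h 1 min 57 s frame 17, i.e. 00:01:57;17.

00:01:57;17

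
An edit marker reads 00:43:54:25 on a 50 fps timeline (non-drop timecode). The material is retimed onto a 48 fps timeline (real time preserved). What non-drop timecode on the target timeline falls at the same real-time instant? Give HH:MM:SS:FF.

00:43:54:24

Source frame index: (0×3600 + 43×60 + 54) × 50 + 25 = 131725.
Real time: 131725 / (50) = 5269/2 s.
Target frame: (5269/2) × (48) = 126456.
At 48 labels/s: frame 126456 → 00:43:54:24.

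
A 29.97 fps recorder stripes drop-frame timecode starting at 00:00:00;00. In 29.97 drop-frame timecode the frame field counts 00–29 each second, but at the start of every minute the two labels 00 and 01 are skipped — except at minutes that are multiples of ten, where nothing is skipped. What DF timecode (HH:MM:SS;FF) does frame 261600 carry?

Each 10-minute DF block holds 10 × 60 × 30 − 9 × 2 = 17982 frames. 261600 ÷ 17982 → 14 full blocks, remainder 9852.
Within the partial block the first minute is 1800 frames and each further minute 1798, so 5 further minute boundaries passed. Total skipped labels = 18 × 14 + 2 × 5 = 262.
Non-drop label index = 261600 + 262 = 261862; at 30 labels/s that is 02:25:28:22, i.e. DF 02:25:28;22.

02:25:28;22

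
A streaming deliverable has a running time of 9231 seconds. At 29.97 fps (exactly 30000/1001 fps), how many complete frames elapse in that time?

Frames = 9231 × 30000/1001 = 276930000/1001 ≈ 276653.3467.
Complete frames: 276653.

276653 frames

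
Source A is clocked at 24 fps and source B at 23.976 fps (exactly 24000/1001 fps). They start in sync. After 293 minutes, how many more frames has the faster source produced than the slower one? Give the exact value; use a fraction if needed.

293 min = 17580 s.
A emits 24 × 17580 = 421920 frames; B emits 24000/1001 × 17580 = 421920000/1001.
Difference = 421920/1001 frames (≈ 421.4985); B is behind A.

421920/1001 frames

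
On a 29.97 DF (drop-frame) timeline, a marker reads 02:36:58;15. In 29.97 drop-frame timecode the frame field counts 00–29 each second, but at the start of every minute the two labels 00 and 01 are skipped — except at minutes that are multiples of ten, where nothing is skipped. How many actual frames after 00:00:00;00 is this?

Complete 10-minute blocks: 15, each 17982 frames → 269730.
Remaining 6 whole minutes in the current block: 1800 + 5 × 1798 = 10790 frames.
Within the current minute: 58 × 30 + 15 − 2 = 1753 (labels ;00/;01 skipped at this minute). Total = 269730 + 10790 + 1753 = 282273.

282273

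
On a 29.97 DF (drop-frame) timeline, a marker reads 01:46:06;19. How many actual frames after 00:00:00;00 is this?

As if non-drop at 30 labels/s: (1 × 3600 + 46 × 60 + 6) × 30 + 19 = 190999.
Minute boundaries passed: 106; those not divisible by 10: 106 − 10 = 96; dropped labels = 2 × 96 = 192.
Actual frame index = 190999 − 192 = 190807.

190807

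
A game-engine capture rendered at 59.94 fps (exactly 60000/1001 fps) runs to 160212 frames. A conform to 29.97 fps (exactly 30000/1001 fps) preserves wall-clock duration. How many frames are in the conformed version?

Target frames = source frames × (target rate / source rate) = 160212 × (30000/1001)/(60000/1001) = 160212 × 1/2 = 80106.

80106 frames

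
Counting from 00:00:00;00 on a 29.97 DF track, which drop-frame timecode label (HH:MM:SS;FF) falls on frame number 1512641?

14:01:11;25

Each 10-minute DF block holds 10 × 60 × 30 − 9 × 2 = 17982 frames. 1512641 ÷ 17982 → 84 full blocks, remainder 2153.
Within the partial block the first minute is 1800 frames and each further minute 1798, so 1 further minute boundary passed. Total skipped labels = 18 × 84 + 2 × 1 = 1514.
Non-drop label index = 1512641 + 1514 = 1514155; at 30 labels/s that is 14:01:11:25, i.e. DF 14:01:11;25.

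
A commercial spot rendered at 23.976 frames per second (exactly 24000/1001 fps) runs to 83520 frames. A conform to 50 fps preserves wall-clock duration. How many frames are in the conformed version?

Target frames = source frames × (target rate / source rate) = 83520 × (50)/(24000/1001) = 83520 × 1001/480 = 174174.

174174 frames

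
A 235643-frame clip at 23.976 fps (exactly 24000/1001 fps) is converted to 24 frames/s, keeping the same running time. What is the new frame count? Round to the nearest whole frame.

Frames at target rate = 235643 × (24) / (24000/1001) = 235878643/1000 ≈ 235878.643.
Nearest whole frame: 235879.

235879 frames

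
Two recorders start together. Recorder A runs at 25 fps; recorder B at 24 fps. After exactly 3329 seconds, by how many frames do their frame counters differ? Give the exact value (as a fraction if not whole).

3329 frames

A emits 25 × 3329 = 83225 frames; B emits 24 × 3329 = 79896.
Difference = 3329 frames; B is behind A.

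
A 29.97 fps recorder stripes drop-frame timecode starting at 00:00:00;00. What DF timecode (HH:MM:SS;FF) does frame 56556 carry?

00:31:27;02

Each 10-minute DF block holds 10 × 60 × 30 − 9 × 2 = 17982 frames. 56556 ÷ 17982 → 3 full blocks, remainder 2610.
Within the partial block the first minute is 1800 frames and each further minute 1798, so 1 further minute boundary passed. Total skipped labels = 18 × 3 + 2 × 1 = 56.
Non-drop label index = 56556 + 56 = 56612; at 30 labels/s that is 00:31:27:02, i.e. DF 00:31:27;02.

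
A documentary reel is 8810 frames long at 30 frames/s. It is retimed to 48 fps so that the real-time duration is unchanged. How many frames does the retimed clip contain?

Target frames = source frames × (target rate / source rate) = 8810 × (48)/(30) = 8810 × 8/5 = 14096.

14096 frames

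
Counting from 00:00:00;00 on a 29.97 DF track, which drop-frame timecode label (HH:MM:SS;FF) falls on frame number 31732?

00:17:38;24

Ten DF minutes hold 17982 frames, so frame 31732 lies in block 1 (frames 17982–35963) with 13750 frames into that block.
The block's first minute is 1800 frames and the rest 1798 each; 13750 frames reaches minute 7, so 1 × 18 + 7 × 2 = 32 labels have been skipped so far.
Adding those back, label number 31732 + 32 = 31764 at 30 labels/s is 1058 s + 24 f = 0 h 17 min 38 s frame 24, i.e. 00:17:38;24.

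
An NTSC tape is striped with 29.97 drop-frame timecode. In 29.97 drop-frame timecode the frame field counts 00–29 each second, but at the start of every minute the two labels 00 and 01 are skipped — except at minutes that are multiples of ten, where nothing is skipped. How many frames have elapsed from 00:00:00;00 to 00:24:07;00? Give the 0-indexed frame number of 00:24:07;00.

43366

Complete 10-minute blocks: 2, each 17982 frames → 35964.
Remaining 4 whole minutes in the current block: 1800 + 3 × 1798 = 7194 frames.
Within the current minute: 7 × 30 + 0 − 2 = 208 (labels ;00/;01 skipped at this minute). Total = 35964 + 7194 + 208 = 43366.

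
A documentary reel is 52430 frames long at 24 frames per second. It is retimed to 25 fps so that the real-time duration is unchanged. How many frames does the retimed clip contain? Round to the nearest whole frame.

54615 frames

Frames at target rate = 52430 × (25) / (24) = 655375/12 ≈ 54614.583.
Nearest whole frame: 54615.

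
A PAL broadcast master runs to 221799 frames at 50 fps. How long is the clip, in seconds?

Running time = 221799 / (50) = 4435.98 s.

4435.98 seconds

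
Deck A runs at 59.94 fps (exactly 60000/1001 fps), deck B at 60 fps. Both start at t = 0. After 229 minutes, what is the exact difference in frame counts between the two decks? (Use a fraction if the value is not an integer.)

229 min = 13740 s.
A emits 60000/1001 × 13740 = 824400000/1001 frames; B emits 60 × 13740 = 824400.
Difference = 824400/1001 frames (≈ 823.5764); B is ahead of A.

824400/1001 frames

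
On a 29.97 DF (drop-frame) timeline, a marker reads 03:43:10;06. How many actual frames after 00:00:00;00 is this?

As if non-drop at 30 labels/s: (3 × 3600 + 43 × 60 + 10) × 30 + 6 = 401706.
Minute boundaries passed: 223; those not divisible by 10: 223 − 22 = 201; dropped labels = 2 × 201 = 402.
Actual frame index = 401706 − 402 = 401304.

401304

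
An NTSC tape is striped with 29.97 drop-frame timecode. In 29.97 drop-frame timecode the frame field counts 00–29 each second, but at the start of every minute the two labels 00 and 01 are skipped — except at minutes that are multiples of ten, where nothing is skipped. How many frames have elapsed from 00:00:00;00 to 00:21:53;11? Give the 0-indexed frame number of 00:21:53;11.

39363

As if non-drop at 30 labels/s: (0 × 3600 + 21 × 60 + 53) × 30 + 11 = 39401.
Minute boundaries passed: 21; those not divisible by 10: 21 − 2 = 19; dropped labels = 2 × 19 = 38.
Actual frame index = 39401 − 38 = 39363.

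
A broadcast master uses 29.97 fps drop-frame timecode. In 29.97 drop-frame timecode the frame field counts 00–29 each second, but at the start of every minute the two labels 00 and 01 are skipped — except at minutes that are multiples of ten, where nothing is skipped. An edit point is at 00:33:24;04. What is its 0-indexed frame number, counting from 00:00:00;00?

Complete 10-minute blocks: 3, each 17982 frames → 53946.
Remaining 3 whole minutes in the current block: 1800 + 2 × 1798 = 5396 frames.
Within the current minute: 24 × 30 + 4 − 2 = 722 (labels ;00/;01 skipped at this minute). Total = 53946 + 5396 + 722 = 60064.

60064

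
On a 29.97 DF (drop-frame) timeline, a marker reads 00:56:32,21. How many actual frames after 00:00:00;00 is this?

As if non-drop at 30 labels/s: (0 × 3600 + 56 × 60 + 32) × 30 + 21 = 101781.
Minute boundaries passed: 56; those not divisible by 10: 56 − 5 = 51; dropped labels = 2 × 51 = 102.
Actual frame index = 101781 − 102 = 101679.

101679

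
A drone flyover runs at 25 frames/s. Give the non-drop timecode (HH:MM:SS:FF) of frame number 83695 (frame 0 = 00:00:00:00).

00:55:47:20

83695 ÷ 25 = 3347 full seconds, remainder 20 frames.
3347 s = 0 h 55 min 47 s.
Timecode: 00:55:47:20.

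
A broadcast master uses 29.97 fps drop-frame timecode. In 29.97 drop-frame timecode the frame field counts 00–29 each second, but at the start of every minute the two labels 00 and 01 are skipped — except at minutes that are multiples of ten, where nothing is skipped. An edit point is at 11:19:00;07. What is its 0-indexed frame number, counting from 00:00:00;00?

Complete 10-minute blocks: 67, each 17982 frames → 1204794.
Remaining 9 whole minutes in the current block: 1800 + 8 × 1798 = 16184 frames.
Within the current minute: 0 × 30 + 7 − 2 = 5 (labels ;00/;01 skipped at this minute). Total = 1204794 + 16184 + 5 = 1220983.

1220983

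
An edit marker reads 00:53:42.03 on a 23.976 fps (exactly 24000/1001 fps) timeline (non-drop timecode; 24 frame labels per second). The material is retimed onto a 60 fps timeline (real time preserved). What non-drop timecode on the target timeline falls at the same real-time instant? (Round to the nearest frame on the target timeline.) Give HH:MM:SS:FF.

00:53:45:21

Source frame index: (0×3600 + 53×60 + 42) × 24 + 3 = 77331.
Real time: 77331 / (24000/1001) = 25802777/8000 s.
Target frame: (25802777/8000) × (60) = 77408331/400 ≈ 193520.828 → 193521.
At 60 labels/s: frame 193521 → 00:53:45:21.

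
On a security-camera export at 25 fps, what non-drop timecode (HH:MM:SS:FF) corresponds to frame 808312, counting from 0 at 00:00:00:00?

08:58:52:12

808312 ÷ 25 = 32332 full seconds, remainder 12 frames.
32332 s = 8 h 58 min 52 s.
Timecode: 08:58:52:12.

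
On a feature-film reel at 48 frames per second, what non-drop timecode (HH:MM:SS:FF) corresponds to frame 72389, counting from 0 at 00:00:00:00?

72389 ÷ 48 = 1508 full seconds, remainder 5 frames.
1508 s = 0 h 25 min 8 s.
Timecode: 00:25:08:05.

00:25:08:05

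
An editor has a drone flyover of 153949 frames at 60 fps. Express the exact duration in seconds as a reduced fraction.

Running time = 153949 ÷ (60) = 153949 × 1/60 = 153949/60 s.

153949/60 seconds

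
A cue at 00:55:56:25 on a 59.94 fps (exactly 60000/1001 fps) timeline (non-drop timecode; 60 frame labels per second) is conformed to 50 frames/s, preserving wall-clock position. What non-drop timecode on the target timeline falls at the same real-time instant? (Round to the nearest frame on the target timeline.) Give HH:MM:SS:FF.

Source frame index: (0×3600 + 55×60 + 56) × 60 + 25 = 201385.
Real time: 201385 / (60000/1001) = 40317277/12000 s.
Target frame: (40317277/12000) × (50) = 40317277/240 ≈ 167988.654 → 167989.
At 50 labels/s: frame 167989 → 00:55:59:39.

00:55:59:39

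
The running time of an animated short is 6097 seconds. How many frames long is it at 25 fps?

Frames = 6097 × 25 = 152425.

152425 frames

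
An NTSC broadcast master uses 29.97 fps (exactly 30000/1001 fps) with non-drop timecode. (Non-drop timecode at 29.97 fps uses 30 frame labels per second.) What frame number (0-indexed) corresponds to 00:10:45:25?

Total seconds to the label: (0 × 3600 + 10 × 60 + 45) = 645.
Frame index = 645 × 30 + 25 = 19375.

19375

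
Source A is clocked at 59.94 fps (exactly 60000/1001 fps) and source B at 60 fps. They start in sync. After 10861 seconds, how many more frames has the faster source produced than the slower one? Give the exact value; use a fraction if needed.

A emits 60000/1001 × 10861 = 651660000/1001 frames; B emits 60 × 10861 = 651660.
Difference = 651660/1001 frames (≈ 651.0090); B is ahead of A.

651660/1001 frames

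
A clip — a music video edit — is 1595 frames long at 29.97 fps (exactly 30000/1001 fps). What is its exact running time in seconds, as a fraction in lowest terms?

Running time = 1595 ÷ (30000/1001) = 1595 × 1001/30000 = 319319/6000 s.

319319/6000 seconds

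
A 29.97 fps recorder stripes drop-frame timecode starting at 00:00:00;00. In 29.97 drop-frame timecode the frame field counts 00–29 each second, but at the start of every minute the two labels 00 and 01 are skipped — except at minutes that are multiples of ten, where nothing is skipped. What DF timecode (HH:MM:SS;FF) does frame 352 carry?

00:00:11;22

Each 10-minute DF block holds 10 × 60 × 30 − 9 × 2 = 17982 frames. 352 ÷ 17982 → 0 full blocks, remainder 352.
Within the partial block the first minute is 1800 frames and each further minute 1798, so 0 further minute boundaries passed. Total skipped labels = 18 × 0 + 2 × 0 = 0.
Non-drop label index = 352 + 0 = 352; at 30 labels/s that is 00:00:11:22, i.e. DF 00:00:11;22.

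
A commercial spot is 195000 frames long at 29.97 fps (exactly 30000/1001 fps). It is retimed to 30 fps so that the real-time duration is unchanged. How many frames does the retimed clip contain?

195195 frames

Target frames = source frames × (target rate / source rate) = 195000 × (30)/(30000/1001) = 195000 × 1001/1000 = 195195.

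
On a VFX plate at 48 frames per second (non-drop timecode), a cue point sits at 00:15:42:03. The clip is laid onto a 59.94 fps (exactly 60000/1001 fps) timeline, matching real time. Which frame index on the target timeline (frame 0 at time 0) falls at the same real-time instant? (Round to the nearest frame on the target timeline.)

Source frame index: (0×3600 + 15×60 + 42) × 48 + 3 = 45219.
Real time: 45219 / (48) = 15073/16 s.
Target frame: (15073/16) × (60000/1001) = 56523750/1001 ≈ 56467.283 → 56467.

frame 56467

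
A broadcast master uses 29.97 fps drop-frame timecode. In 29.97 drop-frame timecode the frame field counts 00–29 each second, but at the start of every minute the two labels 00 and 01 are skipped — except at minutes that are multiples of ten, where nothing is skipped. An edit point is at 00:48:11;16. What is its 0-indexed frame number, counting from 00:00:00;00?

86658

Complete 10-minute blocks: 4, each 17982 frames → 71928.
Remaining 8 whole minutes in the current block: 1800 + 7 × 1798 = 14386 frames.
Within the current minute: 11 × 30 + 16 − 2 = 344 (labels ;00/;01 skipped at this minute). Total = 71928 + 14386 + 344 = 86658.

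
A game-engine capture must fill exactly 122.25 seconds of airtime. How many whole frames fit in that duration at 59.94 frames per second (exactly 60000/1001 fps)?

7327 frames

Frames = 122.25 × 60000/1001 = 7335000/1001 ≈ 7327.6723.
Complete frames: 7327.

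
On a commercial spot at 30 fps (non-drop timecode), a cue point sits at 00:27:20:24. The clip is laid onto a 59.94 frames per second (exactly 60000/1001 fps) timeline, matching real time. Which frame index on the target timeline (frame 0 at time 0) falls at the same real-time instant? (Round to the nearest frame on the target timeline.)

frame 98350

Source frame index: (0×3600 + 27×60 + 20) × 30 + 24 = 49224.
Real time: 49224 / (30) = 8204/5 s.
Target frame: (8204/5) × (60000/1001) = 14064000/143 ≈ 98349.650 → 98350.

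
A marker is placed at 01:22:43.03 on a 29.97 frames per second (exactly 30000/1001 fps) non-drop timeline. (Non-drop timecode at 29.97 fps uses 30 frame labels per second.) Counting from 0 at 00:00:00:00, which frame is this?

148893

Total seconds to the label: (1 × 3600 + 22 × 60 + 43) = 4963.
Frame index = 4963 × 30 + 3 = 148893.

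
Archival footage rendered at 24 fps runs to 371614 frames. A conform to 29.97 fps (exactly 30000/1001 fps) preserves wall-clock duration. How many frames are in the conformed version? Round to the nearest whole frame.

464053 frames

Frames at target rate = 371614 × (30000/1001) / (24) = 464517500/1001 ≈ 464053.447.
Nearest whole frame: 464053.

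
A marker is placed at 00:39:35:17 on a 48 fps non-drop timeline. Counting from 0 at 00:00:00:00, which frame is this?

Total seconds to the label: (0 × 3600 + 39 × 60 + 35) = 2375.
Frame index = 2375 × 48 + 17 = 114017.

114017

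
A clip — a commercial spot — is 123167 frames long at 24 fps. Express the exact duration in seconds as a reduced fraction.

123167/24 seconds

Running time = 123167 ÷ (24) = 123167 × 1/24 = 123167/24 s.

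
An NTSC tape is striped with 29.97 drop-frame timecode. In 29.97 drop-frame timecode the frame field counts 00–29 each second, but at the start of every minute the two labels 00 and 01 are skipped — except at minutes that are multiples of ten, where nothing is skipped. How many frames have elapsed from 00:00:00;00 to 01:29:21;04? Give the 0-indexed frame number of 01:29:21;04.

Complete 10-minute blocks: 8, each 17982 frames → 143856.
Remaining 9 whole minutes in the current block: 1800 + 8 × 1798 = 16184 frames.
Within the current minute: 21 × 30 + 4 − 2 = 632 (labels ;00/;01 skipped at this minute). Total = 143856 + 16184 + 632 = 160672.

160672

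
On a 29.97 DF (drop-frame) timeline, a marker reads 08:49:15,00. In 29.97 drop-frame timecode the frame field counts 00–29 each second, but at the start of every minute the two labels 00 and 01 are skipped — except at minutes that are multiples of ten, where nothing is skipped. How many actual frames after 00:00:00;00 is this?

As if non-drop at 30 labels/s: (8 × 3600 + 49 × 60 + 15) × 30 + 0 = 952650.
Minute boundaries passed: 529; those not divisible by 10: 529 − 52 = 477; dropped labels = 2 × 477 = 954.
Actual frame index = 952650 − 954 = 951696.

951696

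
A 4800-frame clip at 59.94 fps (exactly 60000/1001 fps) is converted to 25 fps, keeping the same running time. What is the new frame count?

2002 frames

Target frames = source frames × (target rate / source rate) = 4800 × (25)/(60000/1001) = 4800 × 1001/2400 = 2002.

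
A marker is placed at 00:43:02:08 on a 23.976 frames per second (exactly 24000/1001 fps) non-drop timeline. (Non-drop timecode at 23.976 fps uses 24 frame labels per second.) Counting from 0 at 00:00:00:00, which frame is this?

frame 61976

Total seconds to the label: (0 × 3600 + 43 × 60 + 2) = 2582.
Frame index = 2582 × 24 + 8 = 61976.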